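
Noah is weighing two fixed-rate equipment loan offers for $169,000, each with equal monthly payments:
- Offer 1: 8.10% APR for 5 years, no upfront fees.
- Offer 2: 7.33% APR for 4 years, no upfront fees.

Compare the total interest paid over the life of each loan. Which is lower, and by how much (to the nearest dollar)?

Offer 2 by $10,592

Offer 1: monthly rate = 8.1%/12 = 0.0067500; payment = 169,000 × 0.0067500 / (1 − (1+0.0067500)^−60) = $3,434.80.
Total interest on Offer 1 = 60 × $3,434.80 − $169,000 = $37,088.00.
Offer 2: at 7.33% the monthly rate is 0.0061083, so the payment is 169,000 × 0.0061083 / (1 − 1.0061083^−48) = $4,072.84.
Total interest on Offer 2 = 48 × $4,072.84 − $169,000 = $26,496.32.
Offer 2 is lower by $10,591.68.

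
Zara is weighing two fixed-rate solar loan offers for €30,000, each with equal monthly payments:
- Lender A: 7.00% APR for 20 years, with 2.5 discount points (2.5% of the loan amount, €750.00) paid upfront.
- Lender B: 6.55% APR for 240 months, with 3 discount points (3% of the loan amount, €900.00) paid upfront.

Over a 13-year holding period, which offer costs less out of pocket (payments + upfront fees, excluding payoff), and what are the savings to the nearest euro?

Lender B by €1,103

Lender A: at 7.00% the monthly rate is 0.0058333, so the payment is 30,000 × 0.0058333 / (1 − 1.0058333^−240) = €232.59.
Lender B: at 6.55% the monthly rate is 0.0054583, so the payment is 30,000 × 0.0054583 / (1 − 1.0054583^−240) = €224.56.
Over 156 months: Lender A costs 156 × €232.59 + €750.00 = €37,034.04; Lender B costs 156 × €224.56 + €900.00 = €35,931.36.
Lender B is cheaper by €37,034.04 − €35,931.36 = €1,102.68.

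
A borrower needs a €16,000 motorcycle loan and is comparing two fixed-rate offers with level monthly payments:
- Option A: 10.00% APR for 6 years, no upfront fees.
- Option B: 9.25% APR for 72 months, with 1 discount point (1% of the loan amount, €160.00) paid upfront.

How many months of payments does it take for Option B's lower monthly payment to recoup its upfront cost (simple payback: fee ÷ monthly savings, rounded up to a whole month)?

27 months

Option A: monthly rate = 10%/12 = 0.0083333; payment = 16,000 × 0.0083333 / (1 − (1+0.0083333)^−72) = €296.41.
Option B: monthly rate = 9.25%/12 = 0.0077083; payment = 16,000 × 0.0077083 / (1 − (1+0.0077083)^−72) = €290.40.
Monthly savings = €296.41 − €290.40 = €6.01.
Break-even = €160.00 / €6.01 = 26.62 → 27 months.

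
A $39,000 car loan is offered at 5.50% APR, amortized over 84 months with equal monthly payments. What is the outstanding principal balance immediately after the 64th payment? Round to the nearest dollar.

With monthly rate i = 5.5%/12 = 0.0045833, the balance after k of n payments is P · [(1+i)^n − (1+i)^k] / [(1+i)^n − 1].
(1+0.0045833)^84 = 1.46832221 and (1+0.0045833)^64 = 1.33999135, so the balance is 39,000 × (1.46832221 − 1.33999135) / (1.46832221 − 1) = $10,686.88.

$10,687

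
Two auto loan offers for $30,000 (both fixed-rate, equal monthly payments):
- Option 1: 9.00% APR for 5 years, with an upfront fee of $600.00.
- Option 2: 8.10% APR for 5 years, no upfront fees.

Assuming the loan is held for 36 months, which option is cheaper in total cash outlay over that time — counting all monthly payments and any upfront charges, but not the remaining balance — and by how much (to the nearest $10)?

Option 2 by $1,070

Option 1: at 9.00% the monthly rate is 0.0075000, so the payment is 30,000 × 0.0075000 / (1 − 1.0075000^−60) = $622.75.
Option 2: monthly rate = 8.1%/12 = 0.0067500; payment = 30,000 × 0.0067500 / (1 − (1+0.0067500)^−60) = $609.73.
Over 36 months: Option 1 costs 36 × $622.75 + $600.00 = $23,019.00; Option 2 costs 36 × $609.73 = $21,950.28.
Option 2 is cheaper by $23,019.00 − $21,950.28 = $1,068.72.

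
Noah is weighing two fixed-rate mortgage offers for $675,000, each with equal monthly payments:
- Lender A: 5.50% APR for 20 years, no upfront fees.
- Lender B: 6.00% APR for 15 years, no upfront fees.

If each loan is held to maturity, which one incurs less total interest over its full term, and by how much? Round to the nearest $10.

Lender B by $89,090

Lender A: monthly rate = 5.5%/12 = 0.0045833; payment = 675,000 × 0.0045833 / (1 − (1+0.0045833)^−240) = $4,643.24.
Total interest on Lender A = 240 × $4,643.24 − $675,000 = $439,377.60.
Lender B: at 6.00% the monthly rate is 0.0050000, so the payment is 675,000 × 0.0050000 / (1 − 1.0050000^−180) = $5,696.03.
Total interest on Lender B = 180 × $5,696.03 − $675,000 = $350,285.40.
Lender B is lower by $89,092.20.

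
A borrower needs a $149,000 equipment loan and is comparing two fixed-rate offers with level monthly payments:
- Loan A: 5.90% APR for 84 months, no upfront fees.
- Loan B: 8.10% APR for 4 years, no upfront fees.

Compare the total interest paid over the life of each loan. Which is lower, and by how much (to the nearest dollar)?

Loan B by $7,304

Loan A: monthly rate = 5.9%/12 = 0.0049167; payment = 149,000 × 0.0049167 / (1 − (1+0.0049167)^−84) = $2,169.54.
Total interest on Loan A = 84 × $2,169.54 − $149,000 = $33,241.36.
Loan B: monthly rate = 8.1%/12 = 0.0067500; payment = 149,000 × 0.0067500 / (1 − (1+0.0067500)^−48) = $3,644.52.
Total interest on Loan B = 48 × $3,644.52 − $149,000 = $25,936.96.
Loan B is lower by $7,304.40.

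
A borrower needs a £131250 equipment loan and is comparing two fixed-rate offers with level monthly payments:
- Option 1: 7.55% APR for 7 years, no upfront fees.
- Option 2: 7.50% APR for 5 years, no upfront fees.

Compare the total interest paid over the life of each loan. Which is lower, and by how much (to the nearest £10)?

Option 1: monthly rate = 7.55%/12 = 0.0062917; payment = 131,250 × 0.0062917 / (1 − (1+0.0062917)^−84) = £2,016.39.
Total interest on Option 1 = 84 × £2,016.39 − £131,250 = £38,126.76.
Option 2: at 7.50% the monthly rate is 0.0062500, so the payment is 131,250 × 0.0062500 / (1 − 1.0062500^−60) = £2,629.98.
Total interest on Option 2 = 60 × £2,629.98 − £131,250 = £26,548.80.
Option 2 is lower by £11,577.96.

Option 2 by £11,580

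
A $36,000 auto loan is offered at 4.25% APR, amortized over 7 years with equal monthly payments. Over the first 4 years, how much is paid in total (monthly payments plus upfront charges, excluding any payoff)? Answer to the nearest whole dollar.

$23,819

At 4.25% the monthly rate is 0.0035417, so the payment is 36,000 × 0.0035417 / (1 − 1.0035417^−84) = $496.23.
Total outlay = 48 × $496.23 = $23,819.04.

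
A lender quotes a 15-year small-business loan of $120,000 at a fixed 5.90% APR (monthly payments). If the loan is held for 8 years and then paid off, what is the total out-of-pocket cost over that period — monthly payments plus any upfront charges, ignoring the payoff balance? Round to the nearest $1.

Monthly rate = 5.9%/12 = 0.0049167; payment = 120,000 × 0.0049167 / (1 − (1+0.0049167)^−180) = $1,006.16.
Total outlay = 96 × $1,006.16 = $96,591.36.

$96,591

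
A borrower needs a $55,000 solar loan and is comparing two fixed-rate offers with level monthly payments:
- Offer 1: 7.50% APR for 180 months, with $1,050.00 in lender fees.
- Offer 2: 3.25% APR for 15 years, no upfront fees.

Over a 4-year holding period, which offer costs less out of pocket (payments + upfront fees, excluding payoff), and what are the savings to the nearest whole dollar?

Offer 2 by $6,973

Offer 1: at 7.50% the monthly rate is 0.0062500, so the payment is 55,000 × 0.0062500 / (1 − 1.0062500^−180) = $509.86.
Offer 2: monthly rate = 3.25%/12 = 0.0027083; payment = 55,000 × 0.0027083 / (1 − (1+0.0027083)^−180) = $386.47.
Over 48 months: Offer 1 costs 48 × $509.86 + $1,050.00 = $25,523.28; Offer 2 costs 48 × $386.47 = $18,550.56.
Offer 2 is cheaper by $25,523.28 − $18,550.56 = $6,972.72.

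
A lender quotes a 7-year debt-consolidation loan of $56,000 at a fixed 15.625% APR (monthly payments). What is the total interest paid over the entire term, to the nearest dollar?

$36,429

Monthly rate = 15.625%/12 = 0.0130208; payment = 56,000 × 0.0130208 / (1 − (1+0.0130208)^−84) = $1,100.35.
Total paid = 84 × $1,100.35 = $92,429.40; interest = $92,429.40 − $56,000 = $36,429.40.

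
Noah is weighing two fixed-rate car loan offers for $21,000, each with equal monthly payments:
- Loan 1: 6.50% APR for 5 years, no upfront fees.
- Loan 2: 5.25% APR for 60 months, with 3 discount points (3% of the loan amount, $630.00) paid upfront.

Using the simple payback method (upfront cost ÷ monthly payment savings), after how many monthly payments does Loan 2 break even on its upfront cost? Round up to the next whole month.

52 months

Loan 1: at 6.50% the monthly rate is 0.0054167, so the payment is 21,000 × 0.0054167 / (1 − 1.0054167^−60) = $410.89.
Loan 2: monthly rate = 5.25%/12 = 0.0043750; payment = 21,000 × 0.0043750 / (1 − (1+0.0043750)^−60) = $398.71.
Monthly savings = $410.89 − $398.71 = $12.18.
Break-even = $630.00 / $12.18 = 51.72 → 52 months.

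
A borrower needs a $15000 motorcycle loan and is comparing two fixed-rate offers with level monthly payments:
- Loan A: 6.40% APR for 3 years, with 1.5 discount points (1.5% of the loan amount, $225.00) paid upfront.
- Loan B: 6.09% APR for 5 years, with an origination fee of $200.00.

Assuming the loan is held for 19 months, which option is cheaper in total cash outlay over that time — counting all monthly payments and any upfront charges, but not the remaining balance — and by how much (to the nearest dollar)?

Loan B by $3,225

Loan A: at 6.40% the monthly rate is 0.0053333, so the payment is 15,000 × 0.0053333 / (1 − 1.0053333^−36) = $459.05.
Loan B: at 6.09% the monthly rate is 0.0050750, so the payment is 15,000 × 0.0050750 / (1 − 1.0050750^−60) = $290.62.
Over 19 months: Loan A costs 19 × $459.05 + $225.00 = $8,946.95; Loan B costs 19 × $290.62 + $200.00 = $5,721.78.
Loan B is cheaper by $8,946.95 − $5,721.78 = $3,225.17.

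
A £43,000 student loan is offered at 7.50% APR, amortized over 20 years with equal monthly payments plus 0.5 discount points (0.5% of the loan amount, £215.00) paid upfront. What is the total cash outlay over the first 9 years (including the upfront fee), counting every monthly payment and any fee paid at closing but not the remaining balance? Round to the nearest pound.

At 7.50% the monthly rate is 0.0062500, so the payment is 43,000 × 0.0062500 / (1 − 1.0062500^−240) = £346.41.
Total outlay = 108 × £346.41 + £215.00 = £37,627.28.

£37,627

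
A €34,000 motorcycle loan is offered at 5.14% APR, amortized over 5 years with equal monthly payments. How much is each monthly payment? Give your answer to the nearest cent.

At 5.14% the monthly rate is 0.0042833, so the payment is 34,000 × 0.0042833 / (1 − 1.0042833^−60) = €643.80.

€643.80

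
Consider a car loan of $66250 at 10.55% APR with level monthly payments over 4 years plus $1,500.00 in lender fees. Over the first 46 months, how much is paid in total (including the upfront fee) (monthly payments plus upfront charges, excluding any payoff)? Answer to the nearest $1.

At 10.55% the monthly rate is 0.0087917, so the payment is 66,250 × 0.0087917 / (1 − 1.0087917^−48) = $1,697.82.
Total outlay = 46 × $1,697.82 + $1,500.00 = $79,599.72.

$79,600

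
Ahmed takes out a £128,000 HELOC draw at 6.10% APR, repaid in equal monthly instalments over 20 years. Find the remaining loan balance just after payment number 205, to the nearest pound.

With monthly rate i = 6.1%/12 = 0.0050833, the balance after k of n payments is P · [(1+i)^n − (1+i)^k] / [(1+i)^n − 1].
(1+0.0050833)^240 = 3.37673625 and (1+0.0050833)^205 = 2.82764341, so the balance is 128,000 × (3.37673625 − 2.82764341) / (3.37673625 − 1) = £29,571.60.

£29,572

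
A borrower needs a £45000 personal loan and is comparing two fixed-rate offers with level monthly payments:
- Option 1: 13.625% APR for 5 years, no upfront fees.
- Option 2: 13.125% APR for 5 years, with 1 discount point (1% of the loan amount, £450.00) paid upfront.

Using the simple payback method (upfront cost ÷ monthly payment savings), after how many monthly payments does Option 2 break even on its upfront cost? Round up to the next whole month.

Option 1: monthly rate = 13.625%/12 = 0.0113542; payment = 45,000 × 0.0113542 / (1 − (1+0.0113542)^−60) = £1,038.34.
Option 2: at 13.125% the monthly rate is 0.0109375, so the payment is 45,000 × 0.0109375 / (1 − 1.0109375^−60) = £1,026.77.
Monthly savings = £1,038.34 − £1,026.77 = £11.57.
Break-even = £450.00 / £11.57 = 38.89 → 39 months.

39 months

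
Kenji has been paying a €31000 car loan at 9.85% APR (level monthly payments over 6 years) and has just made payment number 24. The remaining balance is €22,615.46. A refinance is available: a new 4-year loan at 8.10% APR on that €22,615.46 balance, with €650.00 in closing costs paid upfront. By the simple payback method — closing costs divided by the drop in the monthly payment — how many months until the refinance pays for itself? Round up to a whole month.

35 months

Current payment = 31,000 × 9.85%/12 / (1 − (1+0.0082083)^−72) = €571.96.
Refinanced payment = 22,615.46 × 0.0067500 / (1 − (1+0.0067500)^−48) = €553.17.
Monthly savings = €571.96 − €553.17 = €18.79.
Break-even = €650.00 / €18.79 = 34.59 → 35 months.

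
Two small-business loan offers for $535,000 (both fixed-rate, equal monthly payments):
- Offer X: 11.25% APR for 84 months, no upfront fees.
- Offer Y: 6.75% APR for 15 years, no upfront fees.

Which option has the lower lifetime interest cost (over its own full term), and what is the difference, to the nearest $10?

Offer X by $76,770

Offer X: monthly rate = 11.25%/12 = 0.0093750; payment = 535,000 × 0.0093750 / (1 − (1+0.0093750)^−84) = $9,230.98.
Total interest on Offer X = 84 × $9,230.98 − $535,000 = $240,402.32.
Offer Y: at 6.75% the monthly rate is 0.0056250, so the payment is 535,000 × 0.0056250 / (1 − 1.0056250^−180) = $4,734.27.
Total interest on Offer Y = 180 × $4,734.27 − $535,000 = $317,168.60.
Offer X is lower by $76,766.28.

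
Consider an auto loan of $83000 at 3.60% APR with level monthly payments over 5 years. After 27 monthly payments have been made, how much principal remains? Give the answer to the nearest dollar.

With monthly rate i = 3.6%/12 = 0.0030000, the balance after k of n payments is P · [(1+i)^n − (1+i)^k] / [(1+i)^n − 1].
(1+0.0030000)^60 = 1.19689480 and (1+0.0030000)^27 = 1.08423942, so the balance is 83,000 × (1.19689480 − 1.08423942) / (1.19689480 − 1) = $47,489.30.

$47,489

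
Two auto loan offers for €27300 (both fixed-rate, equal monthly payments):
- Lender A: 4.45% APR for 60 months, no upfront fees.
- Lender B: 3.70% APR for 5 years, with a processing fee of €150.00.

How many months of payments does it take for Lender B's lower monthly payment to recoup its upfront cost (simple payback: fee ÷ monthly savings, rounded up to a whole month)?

Lender A: at 4.45% the monthly rate is 0.0037083, so the payment is 27,300 × 0.0037083 / (1 − 1.0037083^−60) = €508.33.
Lender B: at 3.70% the monthly rate is 0.0030833, so the payment is 27,300 × 0.0030833 / (1 − 1.0030833^−60) = €499.08.
Monthly savings = €508.33 − €499.08 = €9.25.
Break-even = €150.00 / €9.25 = 16.22 → 17 months.

17 months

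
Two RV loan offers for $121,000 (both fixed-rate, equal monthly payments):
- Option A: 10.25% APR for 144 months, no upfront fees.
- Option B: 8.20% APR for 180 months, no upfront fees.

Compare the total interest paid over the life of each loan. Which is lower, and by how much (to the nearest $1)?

Option A: monthly rate = 10.25%/12 = 0.0085417; payment = 121,000 × 0.0085417 / (1 − (1+0.0085417)^−144) = $1,463.57.
Total interest on Option A = 144 × $1,463.57 − $121,000 = $89,754.08.
Option B: at 8.20% the monthly rate is 0.0068333, so the payment is 121,000 × 0.0068333 / (1 − 1.0068333^−180) = $1,170.35.
Total interest on Option B = 180 × $1,170.35 − $121,000 = $89,663.00.
Option B is lower by $91.08.

Option B by $91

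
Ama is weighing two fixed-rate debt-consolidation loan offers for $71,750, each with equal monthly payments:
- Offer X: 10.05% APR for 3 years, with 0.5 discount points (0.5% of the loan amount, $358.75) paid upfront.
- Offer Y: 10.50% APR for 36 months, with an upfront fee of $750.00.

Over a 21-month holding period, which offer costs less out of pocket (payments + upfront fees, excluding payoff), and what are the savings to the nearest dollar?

Offer X: at 10.05% the monthly rate is 0.0083750, so the payment is 71,750 × 0.0083750 / (1 − 1.0083750^−36) = $2,316.86.
Offer Y: monthly rate = 10.5%/12 = 0.0087500; payment = 71,750 × 0.0087500 / (1 − (1+0.0087500)^−36) = $2,332.05.
Over 21 months: Offer X costs 21 × $2,316.86 + $358.75 = $49,012.81; Offer Y costs 21 × $2,332.05 + $750.00 = $49,723.05.
Offer X is cheaper by $49,723.05 − $49,012.81 = $710.24.

Offer X by $710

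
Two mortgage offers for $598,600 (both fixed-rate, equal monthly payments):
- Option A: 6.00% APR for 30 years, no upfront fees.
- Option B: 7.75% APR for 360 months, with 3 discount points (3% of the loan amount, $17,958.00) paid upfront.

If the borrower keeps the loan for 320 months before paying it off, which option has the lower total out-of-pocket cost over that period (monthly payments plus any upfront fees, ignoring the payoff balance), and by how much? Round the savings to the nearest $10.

Option A: at 6.00% the monthly rate is 0.0050000, so the payment is 598,600 × 0.0050000 / (1 − 1.0050000^−360) = $3,588.91.
Option B: monthly rate = 7.75%/12 = 0.0064583; payment = 598,600 × 0.0064583 / (1 − (1+0.0064583)^−360) = $4,288.44.
Over 320 months: Option A costs 320 × $3,588.91 = $1,148,451.20; Option B costs 320 × $4,288.44 + $17,958.00 = $1,390,258.80.
Option A is cheaper by $1,390,258.80 − $1,148,451.20 = $241,807.60.

Option A by $241,810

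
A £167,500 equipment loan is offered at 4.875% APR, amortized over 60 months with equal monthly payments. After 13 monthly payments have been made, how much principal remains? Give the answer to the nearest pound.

With monthly rate i = 4.875%/12 = 0.0040625, the balance after k of n payments is P · [(1+i)^n − (1+i)^k] / [(1+i)^n − 1].
(1+0.0040625)^60 = 1.27539536 and (1+0.0040625)^13 = 1.05411918, so the balance is 167,500 × (1.27539536 − 1.05411918) / (1.27539536 − 1) = £134,583.82.

£134,584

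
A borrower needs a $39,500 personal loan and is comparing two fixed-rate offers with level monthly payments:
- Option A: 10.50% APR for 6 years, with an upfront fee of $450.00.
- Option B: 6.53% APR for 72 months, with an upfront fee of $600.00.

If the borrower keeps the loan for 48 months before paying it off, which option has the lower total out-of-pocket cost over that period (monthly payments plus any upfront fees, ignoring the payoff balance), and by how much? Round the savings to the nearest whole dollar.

Option A: monthly rate = 10.5%/12 = 0.0087500; payment = 39,500 × 0.0087500 / (1 − (1+0.0087500)^−72) = $741.77.
Option B: monthly rate = 6.53%/12 = 0.0054417; payment = 39,500 × 0.0054417 / (1 − (1+0.0054417)^−72) = $664.56.
Over 48 months: Option A costs 48 × $741.77 + $450.00 = $36,054.96; Option B costs 48 × $664.56 + $600.00 = $32,498.88.
Option B is cheaper by $36,054.96 − $32,498.88 = $3,556.08.

Option B by $3,556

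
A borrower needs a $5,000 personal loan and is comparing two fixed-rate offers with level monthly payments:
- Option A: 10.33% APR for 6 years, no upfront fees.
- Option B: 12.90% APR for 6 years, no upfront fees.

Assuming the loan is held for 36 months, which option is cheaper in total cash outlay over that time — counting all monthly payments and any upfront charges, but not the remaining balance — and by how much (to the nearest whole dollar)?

Option A by $239

Option A: at 10.33% the monthly rate is 0.0086083, so the payment is 5,000 × 0.0086083 / (1 − 1.0086083^−72) = $93.46.
Option B: at 12.90% the monthly rate is 0.0107500, so the payment is 5,000 × 0.0107500 / (1 − 1.0107500^−72) = $100.11.
Over 36 months: Option A costs 36 × $93.46 = $3,364.56; Option B costs 36 × $100.11 = $3,603.96.
Option A is cheaper by $3,603.96 − $3,364.56 = $239.40.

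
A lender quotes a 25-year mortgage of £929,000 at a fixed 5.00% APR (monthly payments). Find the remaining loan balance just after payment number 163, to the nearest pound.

£566,035

With monthly rate i = 5%/12 = 0.0041667, the balance after k of n payments is P · [(1+i)^n − (1+i)^k] / [(1+i)^n − 1].
(1+0.0041667)^300 = 3.48129045 and (1+0.0041667)^163 = 1.96945264, so the balance is 929,000 × (3.48129045 − 1.96945264) / (3.48129045 − 1) = £566,035.04.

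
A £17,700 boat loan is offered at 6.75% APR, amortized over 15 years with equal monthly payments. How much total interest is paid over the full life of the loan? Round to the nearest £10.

£10,490

Monthly rate = 6.75%/12 = 0.0056250; payment = 17,700 × 0.0056250 / (1 − (1+0.0056250)^−180) = £156.63.
Total paid = 180 × £156.63 = £28,193.40; interest = £28,193.40 − £17,700 = £10,493.40.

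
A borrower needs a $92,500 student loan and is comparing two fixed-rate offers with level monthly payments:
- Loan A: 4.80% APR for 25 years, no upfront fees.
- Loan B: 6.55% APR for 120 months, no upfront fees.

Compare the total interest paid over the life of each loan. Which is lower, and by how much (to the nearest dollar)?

Loan B by $32,686

Loan A: at 4.80% the monthly rate is 0.0040000, so the payment is 92,500 × 0.0040000 / (1 − 1.0040000^−300) = $530.02.
Total interest on Loan A = 300 × $530.02 − $92,500 = $66,506.00.
Loan B: monthly rate = 6.55%/12 = 0.0054583; payment = 92,500 × 0.0054583 / (1 − (1+0.0054583)^−120) = $1,052.67.
Total interest on Loan B = 120 × $1,052.67 − $92,500 = $33,820.40.
Loan B is lower by $32,685.60.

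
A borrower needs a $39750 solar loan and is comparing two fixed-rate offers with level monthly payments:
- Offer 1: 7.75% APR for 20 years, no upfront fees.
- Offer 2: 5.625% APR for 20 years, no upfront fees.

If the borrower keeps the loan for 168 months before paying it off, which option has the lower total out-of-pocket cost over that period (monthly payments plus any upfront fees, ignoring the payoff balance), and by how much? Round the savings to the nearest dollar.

Offer 2 by $8,413

Offer 1: monthly rate = 7.75%/12 = 0.0064583; payment = 39,750 × 0.0064583 / (1 − (1+0.0064583)^−240) = $326.33.
Offer 2: at 5.625% the monthly rate is 0.0046875, so the payment is 39,750 × 0.0046875 / (1 − 1.0046875^−240) = $276.25.
Over 168 months: Offer 1 costs 168 × $326.33 = $54,823.44; Offer 2 costs 168 × $276.25 = $46,410.00.
Offer 2 is cheaper by $54,823.44 − $46,410.00 = $8,413.44.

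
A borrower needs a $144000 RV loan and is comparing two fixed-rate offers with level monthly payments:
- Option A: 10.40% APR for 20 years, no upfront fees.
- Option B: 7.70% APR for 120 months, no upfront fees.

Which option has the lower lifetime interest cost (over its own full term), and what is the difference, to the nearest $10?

Option B by $135,800

Option A: monthly rate = 10.4%/12 = 0.0086667; payment = 144,000 × 0.0086667 / (1 − (1+0.0086667)^−240) = $1,428.01.
Total interest on Option A = 240 × $1,428.01 − $144,000 = $198,722.40.
Option B: at 7.70% the monthly rate is 0.0064167, so the payment is 144,000 × 0.0064167 / (1 − 1.0064167^−120) = $1,724.37.
Total interest on Option B = 120 × $1,724.37 − $144,000 = $62,924.40.
Option B is lower by $135,798.00.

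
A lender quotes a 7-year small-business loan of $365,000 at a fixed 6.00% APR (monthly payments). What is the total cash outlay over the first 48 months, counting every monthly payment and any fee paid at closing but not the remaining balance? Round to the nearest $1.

$255,942

Monthly rate = 6%/12 = 0.0050000; payment = 365,000 × 0.0050000 / (1 − (1+0.0050000)^−84) = $5,332.12.
Total outlay = 48 × $5,332.12 = $255,941.76.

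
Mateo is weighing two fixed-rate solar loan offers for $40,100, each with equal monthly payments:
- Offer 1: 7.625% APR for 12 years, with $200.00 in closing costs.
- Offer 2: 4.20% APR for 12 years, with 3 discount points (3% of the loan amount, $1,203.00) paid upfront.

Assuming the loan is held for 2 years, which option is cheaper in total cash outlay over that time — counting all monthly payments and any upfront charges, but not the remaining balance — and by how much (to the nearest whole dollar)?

Offer 1: monthly rate = 7.625%/12 = 0.0063542; payment = 40,100 × 0.0063542 / (1 − (1+0.0063542)^−144) = $425.86.
Offer 2: at 4.20% the monthly rate is 0.0035000, so the payment is 40,100 × 0.0035000 / (1 − 1.0035000^−144) = $354.99.
Over 24 months: Offer 1 costs 24 × $425.86 + $200.00 = $10,420.64; Offer 2 costs 24 × $354.99 + $1,203.00 = $9,722.76.
Offer 2 is cheaper by $10,420.64 − $9,722.76 = $697.88.

Offer 2 by $698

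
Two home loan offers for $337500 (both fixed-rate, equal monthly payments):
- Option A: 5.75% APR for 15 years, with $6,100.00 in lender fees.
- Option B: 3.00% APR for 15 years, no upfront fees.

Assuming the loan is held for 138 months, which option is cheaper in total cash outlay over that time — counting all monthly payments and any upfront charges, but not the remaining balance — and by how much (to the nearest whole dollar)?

Option A: monthly rate = 5.75%/12 = 0.0047917; payment = 337,500 × 0.0047917 / (1 − (1+0.0047917)^−180) = $2,802.63.
Option B: at 3.00% the monthly rate is 0.0025000, so the payment is 337,500 × 0.0025000 / (1 − 1.0025000^−180) = $2,330.71.
Over 138 months: Option A costs 138 × $2,802.63 + $6,100.00 = $392,862.94; Option B costs 138 × $2,330.71 = $321,637.98.
Option B is cheaper by $392,862.94 − $321,637.98 = $71,224.96.

Option B by $71,225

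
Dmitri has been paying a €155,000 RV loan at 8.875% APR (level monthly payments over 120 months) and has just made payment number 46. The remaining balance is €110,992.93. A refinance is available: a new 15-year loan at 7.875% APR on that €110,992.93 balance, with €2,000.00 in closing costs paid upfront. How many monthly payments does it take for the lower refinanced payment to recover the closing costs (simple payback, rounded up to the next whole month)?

3 months

Current payment = 155,000 × 8.875%/12 / (1 − (1+0.0073958)^−120) = €1,953.00.
Refinanced payment = 110,992.93 × 0.0065625 / (1 − (1+0.0065625)^−180) = €1,052.71.
Monthly savings = €1,953.00 − €1,052.71 = €900.29.
Break-even = €2,000.00 / €900.29 = 2.22 → 3 months.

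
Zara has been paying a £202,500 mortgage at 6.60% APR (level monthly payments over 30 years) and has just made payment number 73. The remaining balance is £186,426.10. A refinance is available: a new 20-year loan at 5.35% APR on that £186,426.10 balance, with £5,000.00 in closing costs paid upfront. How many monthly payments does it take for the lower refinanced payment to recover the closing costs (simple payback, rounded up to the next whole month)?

Current payment = 202,500 × 6.6%/12 / (1 − (1+0.0055000)^−360) = £1,293.28.
Refinanced payment = 186,426.10 × 0.0044583 / (1 − (1+0.0044583)^−240) = £1,266.66.
Monthly savings = £1,293.28 − £1,266.66 = £26.62.
Break-even = £5,000.00 / £26.62 = 187.83 → 188 months.

188 months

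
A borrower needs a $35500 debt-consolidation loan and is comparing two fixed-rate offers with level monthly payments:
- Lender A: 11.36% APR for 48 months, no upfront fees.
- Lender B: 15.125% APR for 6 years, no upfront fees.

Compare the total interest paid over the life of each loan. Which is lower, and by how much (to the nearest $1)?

Lender A: at 11.36% the monthly rate is 0.0094667, so the payment is 35,500 × 0.0094667 / (1 − 1.0094667^−48) = $923.73.
Total interest on Lender A = 48 × $923.73 − $35,500 = $8,839.04.
Lender B: at 15.125% the monthly rate is 0.0126042, so the payment is 35,500 × 0.0126042 / (1 − 1.0126042^−72) = $753.06.
Total interest on Lender B = 72 × $753.06 − $35,500 = $18,720.32.
Lender A is lower by $9,881.28.

Lender A by $9,881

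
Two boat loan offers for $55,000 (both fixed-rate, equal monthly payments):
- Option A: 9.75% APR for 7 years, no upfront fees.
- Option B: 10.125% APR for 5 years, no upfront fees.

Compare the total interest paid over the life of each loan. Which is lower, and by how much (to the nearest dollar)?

Option B by $5,784

Option A: monthly rate = 9.75%/12 = 0.0081250; payment = 55,000 × 0.0081250 / (1 − (1+0.0081250)^−84) = $905.98.
Total interest on Option A = 84 × $905.98 − $55,000 = $21,102.32.
Option B: monthly rate = 10.125%/12 = 0.0084375; payment = 55,000 × 0.0084375 / (1 − (1+0.0084375)^−60) = $1,171.97.
Total interest on Option B = 60 × $1,171.97 − $55,000 = $15,318.20.
Option B is lower by $5,784.12.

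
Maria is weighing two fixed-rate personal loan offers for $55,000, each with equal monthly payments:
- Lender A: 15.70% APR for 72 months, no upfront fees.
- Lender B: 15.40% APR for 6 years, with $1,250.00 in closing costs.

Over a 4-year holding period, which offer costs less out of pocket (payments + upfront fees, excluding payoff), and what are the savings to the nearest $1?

Lender A: monthly rate = 15.7%/12 = 0.0130833; payment = 55,000 × 0.0130833 / (1 − (1+0.0130833)^−72) = $1,183.99.
Lender B: at 15.40% the monthly rate is 0.0128333, so the payment is 55,000 × 0.0128333 / (1 − 1.0128333^−72) = $1,174.96.
Over 48 months: Lender A costs 48 × $1,183.99 = $56,831.52; Lender B costs 48 × $1,174.96 + $1,250.00 = $57,648.08.
Lender A is cheaper by $57,648.08 − $56,831.52 = $816.56.

Lender A by $817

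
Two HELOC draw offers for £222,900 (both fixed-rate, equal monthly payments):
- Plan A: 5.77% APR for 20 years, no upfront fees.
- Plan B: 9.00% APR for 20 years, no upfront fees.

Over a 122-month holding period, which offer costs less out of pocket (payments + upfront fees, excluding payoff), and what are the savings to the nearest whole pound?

Plan A: monthly rate = 5.77%/12 = 0.0048083; payment = 222,900 × 0.0048083 / (1 − (1+0.0048083)^−240) = £1,567.49.
Plan B: monthly rate = 9%/12 = 0.0075000; payment = 222,900 × 0.0075000 / (1 − (1+0.0075000)^−240) = £2,005.49.
Over 122 months: Plan A costs 122 × £1,567.49 = £191,233.78; Plan B costs 122 × £2,005.49 = £244,669.78.
Plan A is cheaper by £244,669.78 − £191,233.78 = £53,436.00.

Plan A by £53,436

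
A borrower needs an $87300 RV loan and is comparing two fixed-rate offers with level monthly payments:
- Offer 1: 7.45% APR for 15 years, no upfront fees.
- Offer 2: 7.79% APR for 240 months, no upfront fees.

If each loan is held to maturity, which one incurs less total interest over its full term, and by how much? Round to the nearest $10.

Offer 1 by $27,300

Offer 1: at 7.45% the monthly rate is 0.0062083, so the payment is 87,300 × 0.0062083 / (1 − 1.0062083^−180) = $806.80.
Total interest on Offer 1 = 180 × $806.80 − $87,300 = $57,924.00.
Offer 2: at 7.79% the monthly rate is 0.0064917, so the payment is 87,300 × 0.0064917 / (1 − 1.0064917^−240) = $718.84.
Total interest on Offer 2 = 240 × $718.84 − $87,300 = $85,221.60.
Offer 1 is lower by $27,297.60.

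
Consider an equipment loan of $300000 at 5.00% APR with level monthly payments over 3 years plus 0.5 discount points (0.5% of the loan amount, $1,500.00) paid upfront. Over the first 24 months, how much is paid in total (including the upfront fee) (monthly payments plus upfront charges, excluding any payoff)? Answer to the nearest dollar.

Monthly rate = 5%/12 = 0.0041667; payment = 300,000 × 0.0041667 / (1 − (1+0.0041667)^−36) = $8,991.27.
Total outlay = 24 × $8,991.27 + $1,500.00 = $217,290.48.

$217,290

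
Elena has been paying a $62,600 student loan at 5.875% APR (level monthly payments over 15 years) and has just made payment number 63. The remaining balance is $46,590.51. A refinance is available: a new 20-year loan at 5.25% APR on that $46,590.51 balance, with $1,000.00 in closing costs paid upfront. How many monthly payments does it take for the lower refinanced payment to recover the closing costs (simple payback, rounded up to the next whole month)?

Current payment = 62,600 × 5.875%/12 / (1 − (1+0.0048958)^−180) = $524.04.
Refinanced payment = 46,590.51 × 0.0043750 / (1 − (1+0.0043750)^−240) = $313.95.
Monthly savings = $524.04 − $313.95 = $210.09.
Break-even = $1,000.00 / $210.09 = 4.76 → 5 months.

5 months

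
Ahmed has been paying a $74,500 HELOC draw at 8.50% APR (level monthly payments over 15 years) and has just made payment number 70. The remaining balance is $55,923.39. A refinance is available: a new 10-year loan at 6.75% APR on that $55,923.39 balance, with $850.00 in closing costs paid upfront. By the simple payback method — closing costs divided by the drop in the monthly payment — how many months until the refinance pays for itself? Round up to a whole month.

10 months

Current payment = 74,500 × 8.5%/12 / (1 − (1+0.0070833)^−180) = $733.63.
Refinanced payment = 55,923.39 × 0.0056250 / (1 − (1+0.0056250)^−120) = $642.14.
Monthly savings = $733.63 − $642.14 = $91.49.
Break-even = $850.00 / $91.49 = 9.29 → 10 months.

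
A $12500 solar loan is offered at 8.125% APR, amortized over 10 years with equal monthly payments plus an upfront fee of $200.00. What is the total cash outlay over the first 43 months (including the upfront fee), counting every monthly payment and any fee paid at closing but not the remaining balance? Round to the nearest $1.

$6,757

At 8.125% the monthly rate is 0.0067708, so the payment is 12,500 × 0.0067708 / (1 − 1.0067708^−120) = $152.49.
Total outlay = 43 × $152.49 + $200.00 = $6,757.07.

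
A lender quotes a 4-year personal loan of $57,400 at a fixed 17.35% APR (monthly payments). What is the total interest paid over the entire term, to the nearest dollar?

$22,601

Monthly rate = 17.35%/12 = 0.0144583; payment = 57,400 × 0.0144583 / (1 − (1+0.0144583)^−48) = $1,666.69.
Total paid = 48 × $1,666.69 = $80,001.12; interest = $80,001.12 − $57,400 = $22,601.12.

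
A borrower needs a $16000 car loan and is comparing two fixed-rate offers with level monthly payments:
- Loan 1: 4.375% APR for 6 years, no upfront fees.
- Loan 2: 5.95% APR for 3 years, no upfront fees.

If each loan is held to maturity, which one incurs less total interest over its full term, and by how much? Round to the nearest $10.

Loan 1: at 4.375% the monthly rate is 0.0036458, so the payment is 16,000 × 0.0036458 / (1 − 1.0036458^−72) = $253.07.
Total interest on Loan 1 = 72 × $253.07 − $16,000 = $2,221.04.
Loan 2: monthly rate = 5.95%/12 = 0.0049583; payment = 16,000 × 0.0049583 / (1 − (1+0.0049583)^−36) = $486.39.
Total interest on Loan 2 = 36 × $486.39 − $16,000 = $1,510.04.
Loan 2 is lower by $711.00.

Loan 2 by $710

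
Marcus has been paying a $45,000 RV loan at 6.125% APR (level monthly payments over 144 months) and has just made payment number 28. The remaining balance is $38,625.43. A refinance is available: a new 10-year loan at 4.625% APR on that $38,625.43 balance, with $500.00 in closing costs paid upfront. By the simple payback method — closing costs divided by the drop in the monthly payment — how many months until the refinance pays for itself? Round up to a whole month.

Current payment = 45,000 × 6.125%/12 / (1 − (1+0.0051042)^−144) = $442.05.
Refinanced payment = 38,625.43 × 0.0038542 / (1 − (1+0.0038542)^−120) = $402.64.
Monthly savings = $442.05 − $402.64 = $39.41.
Break-even = $500.00 / $39.41 = 12.69 → 13 months.

13 months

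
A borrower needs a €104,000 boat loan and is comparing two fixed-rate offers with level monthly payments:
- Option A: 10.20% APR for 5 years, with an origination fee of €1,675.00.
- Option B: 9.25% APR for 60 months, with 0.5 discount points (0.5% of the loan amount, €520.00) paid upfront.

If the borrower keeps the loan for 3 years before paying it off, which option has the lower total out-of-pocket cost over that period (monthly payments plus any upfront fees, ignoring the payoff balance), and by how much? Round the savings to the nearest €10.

Option A: at 10.20% the monthly rate is 0.0085000, so the payment is 104,000 × 0.0085000 / (1 − 1.0085000^−60) = €2,219.94.
Option B: at 9.25% the monthly rate is 0.0077083, so the payment is 104,000 × 0.0077083 / (1 − 1.0077083^−60) = €2,171.51.
Over 36 months: Option A costs 36 × €2,219.94 + €1,675.00 = €81,592.84; Option B costs 36 × €2,171.51 + €520.00 = €78,694.36.
Option B is cheaper by €81,592.84 − €78,694.36 = €2,898.48.

Option B by €2,900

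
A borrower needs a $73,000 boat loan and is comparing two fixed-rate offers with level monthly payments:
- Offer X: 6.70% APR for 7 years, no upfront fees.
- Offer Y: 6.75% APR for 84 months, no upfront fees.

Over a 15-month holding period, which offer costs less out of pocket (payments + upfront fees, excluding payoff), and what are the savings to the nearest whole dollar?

Offer X: at 6.70% the monthly rate is 0.0055833, so the payment is 73,000 × 0.0055833 / (1 − 1.0055833^−84) = $1,091.09.
Offer Y: at 6.75% the monthly rate is 0.0056250, so the payment is 73,000 × 0.0056250 / (1 − 1.0056250^−84) = $1,092.87.
Over 15 months: Offer X costs 15 × $1,091.09 = $16,366.35; Offer Y costs 15 × $1,092.87 = $16,393.05.
Offer X is cheaper by $16,393.05 − $16,366.35 = $26.70.

Offer X by $27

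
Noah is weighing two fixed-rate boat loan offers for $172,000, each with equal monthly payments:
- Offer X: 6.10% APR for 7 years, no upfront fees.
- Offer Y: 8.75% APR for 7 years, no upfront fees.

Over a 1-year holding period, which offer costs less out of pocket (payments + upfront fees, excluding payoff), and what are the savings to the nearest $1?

Offer X: at 6.10% the monthly rate is 0.0050833, so the payment is 172,000 × 0.0050833 / (1 − 1.0050833^−84) = $2,520.93.
Offer Y: at 8.75% the monthly rate is 0.0072917, so the payment is 172,000 × 0.0072917 / (1 − 1.0072917^−84) = $2,745.55.
Over 12 months: Offer X costs 12 × $2,520.93 = $30,251.16; Offer Y costs 12 × $2,745.55 = $32,946.60.
Offer X is cheaper by $32,946.60 − $30,251.16 = $2,695.44.

Offer X by $2,695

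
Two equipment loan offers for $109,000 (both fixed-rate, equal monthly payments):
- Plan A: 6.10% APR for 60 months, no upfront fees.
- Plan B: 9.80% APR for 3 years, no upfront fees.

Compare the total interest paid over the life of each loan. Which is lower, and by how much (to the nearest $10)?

Plan A: monthly rate = 6.1%/12 = 0.0050833; payment = 109,000 × 0.0050833 / (1 − (1+0.0050833)^−60) = $2,112.35.
Total interest on Plan A = 60 × $2,112.35 − $109,000 = $17,741.00.
Plan B: monthly rate = 9.8%/12 = 0.0081667; payment = 109,000 × 0.0081667 / (1 − (1+0.0081667)^−36) = $3,506.90.
Total interest on Plan B = 36 × $3,506.90 − $109,000 = $17,248.40.
Plan B is lower by $492.60.

Plan B by $490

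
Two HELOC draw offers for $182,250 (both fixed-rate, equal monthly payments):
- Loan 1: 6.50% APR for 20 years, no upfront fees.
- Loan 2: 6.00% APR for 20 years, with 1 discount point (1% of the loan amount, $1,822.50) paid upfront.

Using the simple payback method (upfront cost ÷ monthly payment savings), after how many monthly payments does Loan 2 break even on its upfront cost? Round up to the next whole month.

Loan 1: at 6.50% the monthly rate is 0.0054167, so the payment is 182,250 × 0.0054167 / (1 − 1.0054167^−240) = $1,358.81.
Loan 2: at 6.00% the monthly rate is 0.0050000, so the payment is 182,250 × 0.0050000 / (1 − 1.0050000^−240) = $1,305.70.
Monthly savings = $1,358.81 − $1,305.70 = $53.11.
Break-even = $1,822.50 / $53.11 = 34.32 → 35 months.

35 months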